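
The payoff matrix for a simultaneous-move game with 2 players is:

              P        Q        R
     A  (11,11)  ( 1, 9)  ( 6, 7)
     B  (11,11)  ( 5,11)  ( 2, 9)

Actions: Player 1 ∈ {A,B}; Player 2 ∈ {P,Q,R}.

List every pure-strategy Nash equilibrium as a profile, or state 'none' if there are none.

(A,P): NE
(A,Q): not NE [P1→B gives 5>1; P2→P gives 11>9]
(A,R): not NE [P2→P gives 11>7]
(B,P): NE
(B,Q): NE
(B,R): not NE [P1→A gives 6>2; P2→Q gives 11>9]

PSNE = {(A,P), (B,P), (B,Q)}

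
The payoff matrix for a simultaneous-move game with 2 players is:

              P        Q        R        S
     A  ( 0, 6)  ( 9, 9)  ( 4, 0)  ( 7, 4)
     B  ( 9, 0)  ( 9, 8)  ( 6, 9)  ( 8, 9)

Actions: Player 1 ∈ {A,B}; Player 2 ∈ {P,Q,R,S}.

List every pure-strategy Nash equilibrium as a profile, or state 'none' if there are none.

(A,P): not NE [P1→B gives 9>0; P2→Q gives 9>6]
(A,Q): NE
(A,R): not NE [P1→B gives 6>4; P2→Q gives 9>0]
(A,S): not NE [P1→B gives 8>7; P2→Q gives 9>4]
(B,P): not NE [P2→S gives 9>0]
(B,Q): not NE [P2→S gives 9>8]
(B,R): NE
(B,S): NE

NE set: (A,Q), (B,R), (B,S)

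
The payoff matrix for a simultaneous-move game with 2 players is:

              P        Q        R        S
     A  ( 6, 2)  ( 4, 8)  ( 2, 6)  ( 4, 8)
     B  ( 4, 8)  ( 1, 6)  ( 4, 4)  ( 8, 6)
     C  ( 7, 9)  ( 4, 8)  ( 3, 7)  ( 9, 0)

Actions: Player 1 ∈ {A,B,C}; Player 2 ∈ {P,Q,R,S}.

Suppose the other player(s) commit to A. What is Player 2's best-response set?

argmax u_2 = {Q,S}

u_2(P vs A) = 2
u_2(Q vs A) = 8
u_2(R vs A) = 6
u_2(S vs A) = 8
max payoff 8 at {Q,S}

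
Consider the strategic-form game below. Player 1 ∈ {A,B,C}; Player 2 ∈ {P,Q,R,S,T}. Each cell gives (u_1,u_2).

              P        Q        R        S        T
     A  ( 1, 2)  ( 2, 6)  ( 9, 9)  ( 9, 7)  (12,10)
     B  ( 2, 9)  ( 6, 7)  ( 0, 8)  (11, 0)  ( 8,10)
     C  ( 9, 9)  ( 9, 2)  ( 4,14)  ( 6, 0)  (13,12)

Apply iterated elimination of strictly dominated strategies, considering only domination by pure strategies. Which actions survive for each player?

Remaining: P1:{A,C} P2:{R,T}

P2 drop P (T beats it: A:10>2 B:10>9 C:12>9)
P2 drop Q (R beats it: A:9>6 B:8>7 C:14>2)
P2 drop S (R beats it: A:9>7 B:8>0 C:14>0)
P1 drop B (A beats it: R:9>0 T:12>8)
P1→{A,C} P2→{R,T}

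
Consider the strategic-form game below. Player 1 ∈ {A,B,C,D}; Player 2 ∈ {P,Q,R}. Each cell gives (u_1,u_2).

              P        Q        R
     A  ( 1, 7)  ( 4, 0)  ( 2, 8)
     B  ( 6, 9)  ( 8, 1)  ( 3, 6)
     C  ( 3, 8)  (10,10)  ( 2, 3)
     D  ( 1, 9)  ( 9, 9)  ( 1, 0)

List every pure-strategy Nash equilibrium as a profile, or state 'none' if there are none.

PSNE = {(B,P), (C,Q)}

(A,P): not NE [P1→B gives 6>1; P2→R gives 8>7]
(A,Q): not NE [P1→C gives 10>4; P2→R gives 8>0]
(A,R): not NE [P1→B gives 3>2]
(B,P): NE
(B,Q): not NE [P1→C gives 10>8; P2→P gives 9>1]
(B,R): not NE [P2→P gives 9>6]
(C,P): not NE [P1→B gives 6>3; P2→Q gives 10>8]
(C,Q): NE
(C,R): not NE [P1→B gives 3>2; P2→Q gives 10>3]
(D,P): not NE [P1→B gives 6>1]
(D,Q): not NE [P1→C gives 10>9]
(D,R): not NE [P1→B gives 3>1; P2→Q gives 9>0]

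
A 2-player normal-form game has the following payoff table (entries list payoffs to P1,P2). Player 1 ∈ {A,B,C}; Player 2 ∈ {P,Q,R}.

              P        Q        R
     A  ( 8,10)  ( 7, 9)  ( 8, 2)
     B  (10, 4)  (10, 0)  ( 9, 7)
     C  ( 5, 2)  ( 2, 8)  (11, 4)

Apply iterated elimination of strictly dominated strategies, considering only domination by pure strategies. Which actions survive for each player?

P1 drop A (B beats it: P:10>8 Q:10>7 R:9>8)
P2 drop P (R beats it: B:7>4 C:4>2)
P1→{B,C} P2→{Q,R}

Remaining: P1:{B,C} P2:{Q,R}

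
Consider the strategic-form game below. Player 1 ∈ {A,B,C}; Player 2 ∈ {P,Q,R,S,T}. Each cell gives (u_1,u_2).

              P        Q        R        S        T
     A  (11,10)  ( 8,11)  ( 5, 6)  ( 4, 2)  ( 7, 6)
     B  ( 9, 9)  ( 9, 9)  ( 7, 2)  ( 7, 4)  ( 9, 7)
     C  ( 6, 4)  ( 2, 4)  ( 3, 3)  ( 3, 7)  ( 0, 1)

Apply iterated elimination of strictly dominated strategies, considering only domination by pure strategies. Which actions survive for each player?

P1 drop C (A beats it: P:11>6 Q:8>2 R:5>3 S:4>3 T:7>0)
P2 drop R (P beats it: A:10>6 B:9>2)
P2 drop S (P beats it: A:10>2 B:9>4)
P2 drop T (P beats it: A:10>6 B:9>7)
P1→{A,B} P2→{P,Q}

Remaining: P1:{A,B} P2:{P,Q}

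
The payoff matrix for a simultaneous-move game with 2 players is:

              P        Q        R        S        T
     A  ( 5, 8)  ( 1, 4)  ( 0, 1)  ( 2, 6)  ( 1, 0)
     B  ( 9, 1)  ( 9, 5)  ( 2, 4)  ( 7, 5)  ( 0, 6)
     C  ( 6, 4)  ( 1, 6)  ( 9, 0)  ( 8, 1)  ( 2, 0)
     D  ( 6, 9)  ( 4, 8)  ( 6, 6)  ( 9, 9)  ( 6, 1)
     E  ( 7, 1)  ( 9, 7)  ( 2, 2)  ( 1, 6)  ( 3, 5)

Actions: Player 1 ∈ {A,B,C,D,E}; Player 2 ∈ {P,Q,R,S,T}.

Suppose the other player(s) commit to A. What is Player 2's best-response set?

u_2(P vs A) = 8
u_2(Q vs A) = 4
u_2(R vs A) = 1
u_2(S vs A) = 6
u_2(T vs A) = 0
max payoff 8 at {P}

argmax u_2 = {P}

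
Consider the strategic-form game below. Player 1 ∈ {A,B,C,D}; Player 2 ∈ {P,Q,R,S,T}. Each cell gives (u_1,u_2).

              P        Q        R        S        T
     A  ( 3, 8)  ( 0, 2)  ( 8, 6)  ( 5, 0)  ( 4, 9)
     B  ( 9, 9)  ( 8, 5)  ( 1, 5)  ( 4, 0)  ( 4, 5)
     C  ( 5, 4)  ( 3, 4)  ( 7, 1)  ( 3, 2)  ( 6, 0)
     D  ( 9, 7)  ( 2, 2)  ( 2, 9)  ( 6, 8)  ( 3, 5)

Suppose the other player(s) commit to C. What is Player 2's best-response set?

u_2(P vs C) = 4
u_2(Q vs C) = 4
u_2(R vs C) = 1
u_2(S vs C) = 2
u_2(T vs C) = 0
max payoff 4 at {P,Q}

P2 best: {P,Q}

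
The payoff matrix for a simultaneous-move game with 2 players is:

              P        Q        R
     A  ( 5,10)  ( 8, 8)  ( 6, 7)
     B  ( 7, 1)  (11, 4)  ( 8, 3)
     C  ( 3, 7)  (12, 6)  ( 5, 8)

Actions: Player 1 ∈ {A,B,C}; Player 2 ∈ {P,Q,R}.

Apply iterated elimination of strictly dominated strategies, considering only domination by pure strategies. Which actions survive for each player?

Remaining: P1:{B,C} P2:{Q,R}

P1 drop A (B beats it: P:7>5 Q:11>8 R:8>6)
P2 drop P (R beats it: B:3>1 C:8>7)
P1→{B,C} P2→{Q,R}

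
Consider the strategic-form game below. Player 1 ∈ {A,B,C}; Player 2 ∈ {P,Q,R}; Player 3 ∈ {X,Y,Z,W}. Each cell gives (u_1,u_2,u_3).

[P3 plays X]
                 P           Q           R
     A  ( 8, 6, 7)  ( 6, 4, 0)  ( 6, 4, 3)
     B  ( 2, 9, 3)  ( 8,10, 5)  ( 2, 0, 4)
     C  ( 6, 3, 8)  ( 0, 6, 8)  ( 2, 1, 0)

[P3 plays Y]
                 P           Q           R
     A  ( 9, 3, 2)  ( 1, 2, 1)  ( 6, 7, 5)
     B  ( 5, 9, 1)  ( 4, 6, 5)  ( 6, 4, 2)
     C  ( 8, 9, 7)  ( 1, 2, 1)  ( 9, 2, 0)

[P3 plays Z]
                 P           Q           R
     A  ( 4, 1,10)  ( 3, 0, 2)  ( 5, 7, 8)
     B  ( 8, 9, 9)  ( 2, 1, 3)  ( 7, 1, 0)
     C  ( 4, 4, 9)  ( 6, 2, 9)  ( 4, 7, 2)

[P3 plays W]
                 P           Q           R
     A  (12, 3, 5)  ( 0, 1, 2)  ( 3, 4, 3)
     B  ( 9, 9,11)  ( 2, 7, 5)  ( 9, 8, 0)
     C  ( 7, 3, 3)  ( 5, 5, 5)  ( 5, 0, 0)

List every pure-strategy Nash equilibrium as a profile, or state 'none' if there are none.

(A,P,X): not NE [P3→Z gives 10>7]
(A,P,Y): not NE [P2→R gives 7>3; P3→Z gives 10>2]
(A,P,Z): not NE [P1→B gives 8>4; P2→R gives 7>1]
(A,P,W): not NE [P2→R gives 4>3; P3→Z gives 10>5]
(A,Q,X): not NE [P1→B gives 8>6; P2→P gives 6>4; P3→W gives 2>0]
(A,Q,Y): not NE [P1→B gives 4>1; P2→R gives 7>2; P3→W gives 2>1]
(A,Q,Z): not NE [P1→C gives 6>3; P2→R gives 7>0]
(A,Q,W): not NE [P1→C gives 5>0; P2→R gives 4>1]
(A,R,X): not NE [P2→P gives 6>4; P3→Z gives 8>3]
(A,R,Y): not NE [P1→C gives 9>6; P3→Z gives 8>5]
(A,R,Z): not NE [P1→B gives 7>5]
(A,R,W): not NE [P1→B gives 9>3; P3→Z gives 8>3]
(B,P,X): not NE [P1→A gives 8>2; P2→Q gives 10>9; P3→W gives 11>3]
(B,P,Y): not NE [P1→A gives 9>5; P3→W gives 11>1]
(B,P,Z): not NE [P3→W gives 11>9]
(B,P,W): not NE [P1→A gives 12>9]
(B,Q,X): NE
(B,Q,Y): not NE [P2→P gives 9>6]
(B,Q,Z): not NE [P1→C gives 6>2; P2→P gives 9>1; P3→W gives 5>3]
(B,Q,W): not NE [P1→C gives 5>2; P2→P gives 9>7]
(B,R,X): not NE [P1→A gives 6>2; P2→Q gives 10>0]
(B,R,Y): not NE [P1→C gives 9>6; P2→P gives 9>4; P3→X gives 4>2]
(B,R,Z): not NE [P2→P gives 9>1; P3→X gives 4>0]
(B,R,W): not NE [P2→P gives 9>8; P3→X gives 4>0]
(C,P,X): not NE [P1→A gives 8>6; P2→Q gives 6>3; P3→Z gives 9>8]
(C,P,Y): not NE [P1→A gives 9>8; P3→Z gives 9>7]
(C,P,Z): not NE [P1→B gives 8>4; P2→R gives 7>4]
(C,P,W): not NE [P1→A gives 12>7; P2→Q gives 5>3; P3→Z gives 9>3]
(C,Q,X): not NE [P1→B gives 8>0; P3→Z gives 9>8]
(C,Q,Y): not NE [P1→B gives 4>1; P2→P gives 9>2; P3→Z gives 9>1]
(C,Q,Z): not NE [P2→R gives 7>2]
(C,Q,W): not NE [P3→Z gives 9>5]
(C,R,X): not NE [P1→A gives 6>2; P2→Q gives 6>1; P3→Z gives 2>0]
(C,R,Y): not NE [P2→P gives 9>2; P3→Z gives 2>0]
(C,R,Z): not NE [P1→B gives 7>4]
(C,R,W): not NE [P1→B gives 9>5; P2→Q gives 5>0; P3→Z gives 2>0]

NE set: (B,Q,X)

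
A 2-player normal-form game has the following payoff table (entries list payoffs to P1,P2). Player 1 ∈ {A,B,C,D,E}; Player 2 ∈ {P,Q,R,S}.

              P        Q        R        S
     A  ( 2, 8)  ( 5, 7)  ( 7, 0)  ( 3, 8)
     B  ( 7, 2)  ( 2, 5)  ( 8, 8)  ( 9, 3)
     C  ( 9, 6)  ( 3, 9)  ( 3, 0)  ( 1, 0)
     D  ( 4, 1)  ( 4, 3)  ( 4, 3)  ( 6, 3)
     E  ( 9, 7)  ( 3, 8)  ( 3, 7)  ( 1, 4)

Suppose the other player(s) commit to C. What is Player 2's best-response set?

u_2(P vs C) = 6
u_2(Q vs C) = 9
u_2(R vs C) = 0
u_2(S vs C) = 0
max payoff 9 at {Q}

P2 best: {Q}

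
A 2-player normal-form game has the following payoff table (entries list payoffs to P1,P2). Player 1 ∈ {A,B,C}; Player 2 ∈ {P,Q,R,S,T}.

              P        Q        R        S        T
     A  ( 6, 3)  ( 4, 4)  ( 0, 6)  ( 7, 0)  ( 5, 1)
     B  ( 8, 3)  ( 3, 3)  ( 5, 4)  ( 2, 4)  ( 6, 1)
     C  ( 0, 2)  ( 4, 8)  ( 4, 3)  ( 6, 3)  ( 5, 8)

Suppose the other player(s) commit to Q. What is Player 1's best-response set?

u_1(A vs Q) = 4
u_1(B vs Q) = 3
u_1(C vs Q) = 4
max payoff 4 at {A,C}

BR_1 = {A,C}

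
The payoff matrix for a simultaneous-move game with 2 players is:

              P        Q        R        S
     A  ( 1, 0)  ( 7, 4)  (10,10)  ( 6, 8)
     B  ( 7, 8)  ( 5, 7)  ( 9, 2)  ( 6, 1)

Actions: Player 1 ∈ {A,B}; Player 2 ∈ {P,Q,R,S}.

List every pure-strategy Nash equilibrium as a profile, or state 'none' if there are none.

NE set: (A,R), (B,P)

(A,P): not NE [P1→B gives 7>1; P2→R gives 10>0]
(A,Q): not NE [P2→R gives 10>4]
(A,R): NE
(A,S): not NE [P2→R gives 10>8]
(B,P): NE
(B,Q): not NE [P1→A gives 7>5; P2→P gives 8>7]
(B,R): not NE [P1→A gives 10>9; P2→P gives 8>2]
(B,S): not NE [P2→P gives 8>1]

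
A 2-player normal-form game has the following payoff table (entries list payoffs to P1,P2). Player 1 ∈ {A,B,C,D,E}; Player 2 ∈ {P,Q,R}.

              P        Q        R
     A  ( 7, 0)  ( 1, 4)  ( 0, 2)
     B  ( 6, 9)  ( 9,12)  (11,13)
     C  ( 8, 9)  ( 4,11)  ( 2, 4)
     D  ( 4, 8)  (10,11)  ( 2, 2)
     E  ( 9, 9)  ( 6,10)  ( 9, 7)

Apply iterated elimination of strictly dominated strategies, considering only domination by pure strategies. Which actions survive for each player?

Survivors P1:{B,D} P2:{Q,R}

P1 drop A (C beats it: P:8>7 Q:4>1 R:2>0)
P1 drop C (E beats it: P:9>8 Q:6>4 R:9>2)
P2 drop P (Q beats it: B:12>9 D:11>8 E:10>9)
P1 drop E (B beats it: Q:9>6 R:11>9)
P1→{B,D} P2→{Q,R}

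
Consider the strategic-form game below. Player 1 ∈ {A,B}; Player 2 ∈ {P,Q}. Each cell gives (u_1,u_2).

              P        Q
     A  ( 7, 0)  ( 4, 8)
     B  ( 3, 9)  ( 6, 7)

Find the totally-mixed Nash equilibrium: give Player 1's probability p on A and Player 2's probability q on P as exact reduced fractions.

P1 indiff ⇒ q·7+(1-q)·4 = q·3+(1-q)·6 ⇒ q(4) = (1-q)(2) ⇒ q = 1/3
P2 indiff ⇒ p·0+(1-p)·9 = p·8+(1-p)·7 ⇒ p(-8) = (1-p)(-2) ⇒ p = 1/5

P1 mixes 1/5 on A; P2 mixes 1/3 on P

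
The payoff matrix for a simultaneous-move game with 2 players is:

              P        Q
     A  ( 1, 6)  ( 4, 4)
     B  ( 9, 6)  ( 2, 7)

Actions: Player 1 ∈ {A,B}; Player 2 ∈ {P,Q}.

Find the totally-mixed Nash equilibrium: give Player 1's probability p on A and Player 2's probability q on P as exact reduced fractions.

P1 indiff ⇒ q·1+(1-q)·4 = q·9+(1-q)·2 ⇒ q(-8) = (1-q)(-2) ⇒ q = 1/5
P2 indiff ⇒ p·6+(1-p)·6 = p·4+(1-p)·7 ⇒ p(2) = (1-p)(1) ⇒ p = 1/3

P1 mixes 1/3 on A; P2 mixes 1/5 on P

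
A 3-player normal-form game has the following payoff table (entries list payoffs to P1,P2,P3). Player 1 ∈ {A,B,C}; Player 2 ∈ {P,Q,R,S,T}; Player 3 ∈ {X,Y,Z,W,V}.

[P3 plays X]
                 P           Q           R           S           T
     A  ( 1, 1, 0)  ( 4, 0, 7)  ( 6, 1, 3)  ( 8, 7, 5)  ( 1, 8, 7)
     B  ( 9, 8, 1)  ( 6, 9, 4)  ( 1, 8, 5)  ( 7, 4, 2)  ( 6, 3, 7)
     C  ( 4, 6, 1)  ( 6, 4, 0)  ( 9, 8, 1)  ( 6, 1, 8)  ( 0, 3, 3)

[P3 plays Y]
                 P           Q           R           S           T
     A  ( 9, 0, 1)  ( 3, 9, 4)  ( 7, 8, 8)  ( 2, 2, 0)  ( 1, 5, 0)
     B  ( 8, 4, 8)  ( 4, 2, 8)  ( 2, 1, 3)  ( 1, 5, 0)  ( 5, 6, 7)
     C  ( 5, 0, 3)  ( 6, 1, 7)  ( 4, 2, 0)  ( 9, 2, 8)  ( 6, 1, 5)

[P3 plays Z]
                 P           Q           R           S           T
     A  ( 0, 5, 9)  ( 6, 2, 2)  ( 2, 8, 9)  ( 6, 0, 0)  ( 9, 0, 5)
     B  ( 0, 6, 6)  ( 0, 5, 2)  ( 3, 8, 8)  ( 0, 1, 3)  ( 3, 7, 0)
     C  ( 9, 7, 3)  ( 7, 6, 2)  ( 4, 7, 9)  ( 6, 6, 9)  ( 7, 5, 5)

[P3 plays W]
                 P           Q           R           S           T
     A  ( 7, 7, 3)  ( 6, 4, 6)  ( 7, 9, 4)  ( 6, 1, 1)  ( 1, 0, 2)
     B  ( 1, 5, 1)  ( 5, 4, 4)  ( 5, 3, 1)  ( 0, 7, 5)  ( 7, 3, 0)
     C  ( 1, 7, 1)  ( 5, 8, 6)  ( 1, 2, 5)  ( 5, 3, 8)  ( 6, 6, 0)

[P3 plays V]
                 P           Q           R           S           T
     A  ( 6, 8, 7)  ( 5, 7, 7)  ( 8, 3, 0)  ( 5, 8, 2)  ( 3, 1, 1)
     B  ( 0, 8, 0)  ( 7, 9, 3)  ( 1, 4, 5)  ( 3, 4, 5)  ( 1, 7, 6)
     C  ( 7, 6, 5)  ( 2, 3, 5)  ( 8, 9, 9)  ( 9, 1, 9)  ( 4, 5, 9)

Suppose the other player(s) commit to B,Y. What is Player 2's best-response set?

P2 best: {T}

u_2(P vs B,Y) = 4
u_2(Q vs B,Y) = 2
u_2(R vs B,Y) = 1
u_2(S vs B,Y) = 5
u_2(T vs B,Y) = 6
max payoff 6 at {T}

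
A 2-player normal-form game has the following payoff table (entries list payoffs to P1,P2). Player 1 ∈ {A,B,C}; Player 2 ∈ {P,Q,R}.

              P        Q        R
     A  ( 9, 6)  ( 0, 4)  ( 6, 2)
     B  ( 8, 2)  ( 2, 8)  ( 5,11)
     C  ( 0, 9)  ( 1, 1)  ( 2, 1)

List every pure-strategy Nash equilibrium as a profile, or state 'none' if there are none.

(A,P): NE
(A,Q): not NE [P1→B gives 2>0; P2→P gives 6>4]
(A,R): not NE [P2→P gives 6>2]
(B,P): not NE [P1→A gives 9>8; P2→R gives 11>2]
(B,Q): not NE [P2→R gives 11>8]
(B,R): not NE [P1→A gives 6>5]
(C,P): not NE [P1→A gives 9>0]
(C,Q): not NE [P1→B gives 2>1; P2→P gives 9>1]
(C,R): not NE [P1→A gives 6>2; P2→P gives 9>1]

NE set: (A,P)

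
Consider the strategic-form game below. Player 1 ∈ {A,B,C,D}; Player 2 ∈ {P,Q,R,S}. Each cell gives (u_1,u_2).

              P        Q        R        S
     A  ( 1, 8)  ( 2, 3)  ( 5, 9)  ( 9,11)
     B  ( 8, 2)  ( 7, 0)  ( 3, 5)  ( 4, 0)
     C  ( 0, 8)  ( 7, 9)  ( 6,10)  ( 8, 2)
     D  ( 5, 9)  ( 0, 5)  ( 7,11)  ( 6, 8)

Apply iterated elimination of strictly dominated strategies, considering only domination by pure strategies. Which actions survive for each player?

P2 drop P (R beats it: A:9>8 B:5>2 C:10>8 D:11>9)
P2 drop Q (R beats it: A:9>3 B:5>0 C:10>9 D:11>5)
P1 drop B (A beats it: R:5>3 S:9>4)
P1→{A,C,D} P2→{R,S}

Remaining: P1:{A,C,D} P2:{R,S}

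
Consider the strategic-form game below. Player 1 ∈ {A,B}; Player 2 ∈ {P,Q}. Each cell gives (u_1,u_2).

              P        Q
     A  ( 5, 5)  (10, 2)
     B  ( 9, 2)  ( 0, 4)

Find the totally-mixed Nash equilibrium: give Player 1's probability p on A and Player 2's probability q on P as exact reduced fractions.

P1 indiff ⇒ q·5+(1-q)·10 = q·9+(1-q)·0 ⇒ q(-4) = (1-q)(-10) ⇒ q = 5/7
P2 indiff ⇒ p·5+(1-p)·2 = p·2+(1-p)·4 ⇒ p(3) = (1-p)(2) ⇒ p = 2/5

(p,q) = (2/5, 5/7)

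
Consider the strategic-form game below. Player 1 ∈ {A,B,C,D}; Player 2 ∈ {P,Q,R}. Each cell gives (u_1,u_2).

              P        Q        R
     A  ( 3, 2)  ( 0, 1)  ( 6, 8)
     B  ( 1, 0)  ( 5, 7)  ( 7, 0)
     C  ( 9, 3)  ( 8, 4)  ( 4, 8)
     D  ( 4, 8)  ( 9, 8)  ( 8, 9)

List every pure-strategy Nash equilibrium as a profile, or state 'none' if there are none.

(A,P): not NE [P1→C gives 9>3; P2→R gives 8>2]
(A,Q): not NE [P1→D gives 9>0; P2→R gives 8>1]
(A,R): not NE [P1→D gives 8>6]
(B,P): not NE [P1→C gives 9>1; P2→Q gives 7>0]
(B,Q): not NE [P1→D gives 9>5]
(B,R): not NE [P1→D gives 8>7; P2→Q gives 7>0]
(C,P): not NE [P2→R gives 8>3]
(C,Q): not NE [P1→D gives 9>8; P2→R gives 8>4]
(C,R): not NE [P1→D gives 8>4]
(D,P): not NE [P1→C gives 9>4; P2→R gives 9>8]
(D,Q): not NE [P2→R gives 9>8]
(D,R): NE

PSNE = {(D,R)}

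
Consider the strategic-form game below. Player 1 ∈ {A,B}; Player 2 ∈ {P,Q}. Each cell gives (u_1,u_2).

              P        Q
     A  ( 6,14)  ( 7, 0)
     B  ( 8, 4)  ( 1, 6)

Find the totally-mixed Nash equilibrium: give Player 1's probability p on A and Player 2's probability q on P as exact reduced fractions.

(p,q) = (1/8, 3/4)

P1 indiff ⇒ q·6+(1-q)·7 = q·8+(1-q)·1 ⇒ q(-2) = (1-q)(-6) ⇒ q = 3/4
P2 indiff ⇒ p·14+(1-p)·4 = p·0+(1-p)·6 ⇒ p(14) = (1-p)(2) ⇒ p = 1/8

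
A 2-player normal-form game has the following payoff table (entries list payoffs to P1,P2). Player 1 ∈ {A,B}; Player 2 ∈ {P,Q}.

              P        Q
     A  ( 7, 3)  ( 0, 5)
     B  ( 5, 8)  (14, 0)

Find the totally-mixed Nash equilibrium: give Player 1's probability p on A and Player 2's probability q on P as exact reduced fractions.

p=4/5, q=7/8

P1 indiff ⇒ q·7+(1-q)·0 = q·5+(1-q)·14 ⇒ q(2) = (1-q)(14) ⇒ q = 7/8
P2 indiff ⇒ p·3+(1-p)·8 = p·5+(1-p)·0 ⇒ p(-2) = (1-p)(-8) ⇒ p = 4/5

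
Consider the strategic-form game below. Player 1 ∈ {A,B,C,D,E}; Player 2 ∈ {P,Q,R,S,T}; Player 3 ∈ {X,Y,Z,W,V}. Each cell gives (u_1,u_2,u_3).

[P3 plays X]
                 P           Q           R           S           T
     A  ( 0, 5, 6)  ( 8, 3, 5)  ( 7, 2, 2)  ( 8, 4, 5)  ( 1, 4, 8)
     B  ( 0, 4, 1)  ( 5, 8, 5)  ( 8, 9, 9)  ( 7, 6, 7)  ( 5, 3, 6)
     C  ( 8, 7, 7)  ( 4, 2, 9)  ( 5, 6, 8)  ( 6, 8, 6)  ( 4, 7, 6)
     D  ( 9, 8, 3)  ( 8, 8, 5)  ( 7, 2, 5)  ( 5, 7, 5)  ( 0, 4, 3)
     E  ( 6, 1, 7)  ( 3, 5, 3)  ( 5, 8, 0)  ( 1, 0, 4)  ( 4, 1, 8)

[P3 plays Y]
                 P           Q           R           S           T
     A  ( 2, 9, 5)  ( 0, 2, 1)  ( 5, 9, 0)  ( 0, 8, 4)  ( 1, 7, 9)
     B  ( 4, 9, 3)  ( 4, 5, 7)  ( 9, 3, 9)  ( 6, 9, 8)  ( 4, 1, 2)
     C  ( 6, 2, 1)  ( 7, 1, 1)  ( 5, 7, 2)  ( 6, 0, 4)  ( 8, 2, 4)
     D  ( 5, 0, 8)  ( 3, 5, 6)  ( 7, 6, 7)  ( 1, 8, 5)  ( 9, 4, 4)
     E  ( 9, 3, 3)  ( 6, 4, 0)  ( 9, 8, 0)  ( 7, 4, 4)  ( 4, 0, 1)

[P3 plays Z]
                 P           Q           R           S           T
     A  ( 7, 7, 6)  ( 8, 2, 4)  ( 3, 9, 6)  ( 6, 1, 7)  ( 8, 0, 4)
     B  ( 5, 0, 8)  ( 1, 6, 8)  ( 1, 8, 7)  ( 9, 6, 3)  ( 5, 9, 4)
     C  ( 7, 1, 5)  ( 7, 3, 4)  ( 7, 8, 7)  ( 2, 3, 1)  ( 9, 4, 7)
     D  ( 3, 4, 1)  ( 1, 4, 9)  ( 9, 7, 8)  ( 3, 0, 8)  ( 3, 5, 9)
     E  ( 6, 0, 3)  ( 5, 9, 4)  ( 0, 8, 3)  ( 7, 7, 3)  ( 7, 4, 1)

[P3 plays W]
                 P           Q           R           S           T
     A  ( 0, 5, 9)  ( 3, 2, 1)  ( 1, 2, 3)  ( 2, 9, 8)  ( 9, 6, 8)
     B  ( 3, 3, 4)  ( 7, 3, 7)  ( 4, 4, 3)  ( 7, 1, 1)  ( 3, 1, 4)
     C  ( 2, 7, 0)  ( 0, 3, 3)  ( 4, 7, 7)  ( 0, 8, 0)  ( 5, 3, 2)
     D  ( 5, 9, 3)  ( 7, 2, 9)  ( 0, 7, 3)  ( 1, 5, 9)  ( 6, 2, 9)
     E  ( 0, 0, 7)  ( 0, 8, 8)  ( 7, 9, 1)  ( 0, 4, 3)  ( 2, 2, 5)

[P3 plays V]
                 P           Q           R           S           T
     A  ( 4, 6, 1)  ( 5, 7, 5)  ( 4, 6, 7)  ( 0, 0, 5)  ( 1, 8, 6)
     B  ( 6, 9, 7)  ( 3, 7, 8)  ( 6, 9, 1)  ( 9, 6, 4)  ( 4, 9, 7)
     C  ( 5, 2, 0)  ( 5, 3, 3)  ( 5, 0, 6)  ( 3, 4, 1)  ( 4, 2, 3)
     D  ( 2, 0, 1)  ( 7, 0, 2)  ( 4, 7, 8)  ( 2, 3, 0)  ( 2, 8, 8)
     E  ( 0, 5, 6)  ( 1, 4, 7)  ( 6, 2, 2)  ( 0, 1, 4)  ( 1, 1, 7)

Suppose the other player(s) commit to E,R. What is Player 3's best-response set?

argmax u_3 = {Z}

u_3(X vs E,R) = 0
u_3(Y vs E,R) = 0
u_3(Z vs E,R) = 3
u_3(W vs E,R) = 1
u_3(V vs E,R) = 2
max payoff 3 at {Z}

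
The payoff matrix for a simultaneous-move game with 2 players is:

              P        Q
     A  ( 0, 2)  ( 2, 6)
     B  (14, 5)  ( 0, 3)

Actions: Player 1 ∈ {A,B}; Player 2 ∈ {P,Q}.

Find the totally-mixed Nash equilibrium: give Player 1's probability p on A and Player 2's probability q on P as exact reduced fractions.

(p,q) = (1/3, 1/8)

P1 indiff ⇒ q·0+(1-q)·2 = q·14+(1-q)·0 ⇒ q(-14) = (1-q)(-2) ⇒ q = 1/8
P2 indiff ⇒ p·2+(1-p)·5 = p·6+(1-p)·3 ⇒ p(-4) = (1-p)(-2) ⇒ p = 1/3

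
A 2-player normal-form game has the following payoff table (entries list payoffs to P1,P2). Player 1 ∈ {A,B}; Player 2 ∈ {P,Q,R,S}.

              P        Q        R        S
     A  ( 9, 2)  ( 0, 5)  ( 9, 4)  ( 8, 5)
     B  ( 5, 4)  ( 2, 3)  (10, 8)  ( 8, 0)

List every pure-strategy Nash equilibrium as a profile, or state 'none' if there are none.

(A,P): not NE [P2→S gives 5>2]
(A,Q): not NE [P1→B gives 2>0]
(A,R): not NE [P1→B gives 10>9; P2→S gives 5>4]
(A,S): NE
(B,P): not NE [P1→A gives 9>5; P2→R gives 8>4]
(B,Q): not NE [P2→R gives 8>3]
(B,R): NE
(B,S): not NE [P2→R gives 8>0]

Nash profiles: (A,S), (B,R)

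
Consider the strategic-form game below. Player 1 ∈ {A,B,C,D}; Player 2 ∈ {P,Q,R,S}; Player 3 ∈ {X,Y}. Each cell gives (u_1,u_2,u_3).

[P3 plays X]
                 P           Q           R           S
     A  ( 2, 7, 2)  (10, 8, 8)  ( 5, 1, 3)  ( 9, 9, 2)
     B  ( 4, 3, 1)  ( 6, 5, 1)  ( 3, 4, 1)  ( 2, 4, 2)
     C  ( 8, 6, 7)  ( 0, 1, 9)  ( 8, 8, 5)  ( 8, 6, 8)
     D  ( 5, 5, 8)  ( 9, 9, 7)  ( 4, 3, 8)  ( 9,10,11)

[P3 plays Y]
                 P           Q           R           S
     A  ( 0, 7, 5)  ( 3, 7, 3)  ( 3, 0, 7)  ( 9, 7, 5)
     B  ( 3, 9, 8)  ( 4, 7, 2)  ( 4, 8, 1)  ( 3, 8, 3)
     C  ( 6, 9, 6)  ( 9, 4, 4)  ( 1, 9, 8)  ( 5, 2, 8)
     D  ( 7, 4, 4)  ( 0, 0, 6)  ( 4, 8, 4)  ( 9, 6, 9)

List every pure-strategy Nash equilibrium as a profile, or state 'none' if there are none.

NE set: (A,S,Y), (D,S,X)

(A,P,X): not NE [P1→C gives 8>2; P2→S gives 9>7; P3→Y gives 5>2]
(A,P,Y): not NE [P1→D gives 7>0]
(A,Q,X): not NE [P2→S gives 9>8]
(A,Q,Y): not NE [P1→C gives 9>3; P3→X gives 8>3]
(A,R,X): not NE [P1→C gives 8>5; P2→S gives 9>1; P3→Y gives 7>3]
(A,R,Y): not NE [P1→D gives 4>3; P2→S gives 7>0]
(A,S,X): not NE [P3→Y gives 5>2]
(A,S,Y): NE
(B,P,X): not NE [P1→C gives 8>4; P2→Q gives 5>3; P3→Y gives 8>1]
(B,P,Y): not NE [P1→D gives 7>3]
(B,Q,X): not NE [P1→A gives 10>6; P3→Y gives 2>1]
(B,Q,Y): not NE [P1→C gives 9>4; P2→P gives 9>7]
(B,R,X): not NE [P1→C gives 8>3; P2→Q gives 5>4]
(B,R,Y): not NE [P2→P gives 9>8]
(B,S,X): not NE [P1→D gives 9>2; P2→Q gives 5>4; P3→Y gives 3>2]
(B,S,Y): not NE [P1→D gives 9>3; P2→P gives 9>8]
(C,P,X): not NE [P2→R gives 8>6]
(C,P,Y): not NE [P1→D gives 7>6; P3→X gives 7>6]
(C,Q,X): not NE [P1→A gives 10>0; P2→R gives 8>1]
(C,Q,Y): not NE [P2→R gives 9>4; P3→X gives 9>4]
(C,R,X): not NE [P3→Y gives 8>5]
(C,R,Y): not NE [P1→D gives 4>1]
(C,S,X): not NE [P1→D gives 9>8; P2→R gives 8>6]
(C,S,Y): not NE [P1→D gives 9>5; P2→R gives 9>2]
(D,P,X): not NE [P1→C gives 8>5; P2→S gives 10>5]
(D,P,Y): not NE [P2→R gives 8>4; P3→X gives 8>4]
(D,Q,X): not NE [P1→A gives 10>9; P2→S gives 10>9]
(D,Q,Y): not NE [P1→C gives 9>0; P2→R gives 8>0; P3→X gives 7>6]
(D,R,X): not NE [P1→C gives 8>4; P2→S gives 10>3]
(D,R,Y): not NE [P3→X gives 8>4]
(D,S,X): NE
(D,S,Y): not NE [P2→R gives 8>6; P3→X gives 11>9]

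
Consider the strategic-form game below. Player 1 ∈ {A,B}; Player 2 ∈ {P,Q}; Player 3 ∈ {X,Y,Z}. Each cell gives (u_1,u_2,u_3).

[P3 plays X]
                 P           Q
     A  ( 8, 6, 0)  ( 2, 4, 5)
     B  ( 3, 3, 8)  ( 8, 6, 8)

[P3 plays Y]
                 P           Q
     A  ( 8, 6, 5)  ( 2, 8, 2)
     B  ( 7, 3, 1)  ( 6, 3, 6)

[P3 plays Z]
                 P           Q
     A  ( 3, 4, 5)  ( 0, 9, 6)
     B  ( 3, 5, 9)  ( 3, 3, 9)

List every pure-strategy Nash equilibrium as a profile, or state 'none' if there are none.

(A,P,X): not NE [P3→Z gives 5>0]
(A,P,Y): not NE [P2→Q gives 8>6]
(A,P,Z): not NE [P2→Q gives 9>4]
(A,Q,X): not NE [P1→B gives 8>2; P2→P gives 6>4; P3→Z gives 6>5]
(A,Q,Y): not NE [P1→B gives 6>2; P3→Z gives 6>2]
(A,Q,Z): not NE [P1→B gives 3>0]
(B,P,X): not NE [P1→A gives 8>3; P2→Q gives 6>3; P3→Z gives 9>8]
(B,P,Y): not NE [P1→A gives 8>7; P3→Z gives 9>1]
(B,P,Z): NE
(B,Q,X): not NE [P3→Z gives 9>8]
(B,Q,Y): not NE [P3→Z gives 9>6]
(B,Q,Z): not NE [P2→P gives 5>3]

Nash profiles: (B,P,Z)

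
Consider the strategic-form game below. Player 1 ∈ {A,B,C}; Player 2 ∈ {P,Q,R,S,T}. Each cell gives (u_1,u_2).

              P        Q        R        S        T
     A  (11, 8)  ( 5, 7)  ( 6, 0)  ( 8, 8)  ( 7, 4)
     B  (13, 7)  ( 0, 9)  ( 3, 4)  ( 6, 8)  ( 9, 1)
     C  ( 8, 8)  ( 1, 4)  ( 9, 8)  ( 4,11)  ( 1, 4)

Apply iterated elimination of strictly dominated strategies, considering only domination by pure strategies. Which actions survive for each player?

Remaining: P1:{A,B} P2:{P,Q,S}

P2 drop R (S beats it: A:8>0 B:8>4 C:11>8)
P1 drop C (A beats it: P:11>8 Q:5>1 S:8>4 T:7>1)
P2 drop T (P beats it: A:8>4 B:7>1)
P1→{A,B} P2→{P,Q,S}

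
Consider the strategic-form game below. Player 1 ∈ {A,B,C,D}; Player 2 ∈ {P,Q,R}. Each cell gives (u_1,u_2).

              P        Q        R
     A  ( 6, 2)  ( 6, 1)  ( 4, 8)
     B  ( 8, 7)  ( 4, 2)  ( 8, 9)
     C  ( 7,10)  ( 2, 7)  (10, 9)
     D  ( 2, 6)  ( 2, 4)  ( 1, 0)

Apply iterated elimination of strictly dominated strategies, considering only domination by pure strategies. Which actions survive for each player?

IESDS → P1:{B,C} P2:{P,R}

P1 drop D (A beats it: P:6>2 Q:6>2 R:4>1)
P2 drop Q (P beats it: A:2>1 B:7>2 C:10>7)
P1 drop A (B beats it: P:8>6 R:8>4)
P1→{B,C} P2→{P,R}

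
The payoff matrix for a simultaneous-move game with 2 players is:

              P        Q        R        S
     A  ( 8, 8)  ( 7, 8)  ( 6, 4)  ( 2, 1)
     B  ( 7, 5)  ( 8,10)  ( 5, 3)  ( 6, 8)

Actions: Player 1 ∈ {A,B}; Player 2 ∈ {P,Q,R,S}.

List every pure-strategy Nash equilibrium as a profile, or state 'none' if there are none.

(A,P): NE
(A,Q): not NE [P1→B gives 8>7]
(A,R): not NE [P2→Q gives 8>4]
(A,S): not NE [P1→B gives 6>2; P2→Q gives 8>1]
(B,P): not NE [P1→A gives 8>7; P2→Q gives 10>5]
(B,Q): NE
(B,R): not NE [P1→A gives 6>5; P2→Q gives 10>3]
(B,S): not NE [P2→Q gives 10>8]

PSNE = {(A,P), (B,Q)}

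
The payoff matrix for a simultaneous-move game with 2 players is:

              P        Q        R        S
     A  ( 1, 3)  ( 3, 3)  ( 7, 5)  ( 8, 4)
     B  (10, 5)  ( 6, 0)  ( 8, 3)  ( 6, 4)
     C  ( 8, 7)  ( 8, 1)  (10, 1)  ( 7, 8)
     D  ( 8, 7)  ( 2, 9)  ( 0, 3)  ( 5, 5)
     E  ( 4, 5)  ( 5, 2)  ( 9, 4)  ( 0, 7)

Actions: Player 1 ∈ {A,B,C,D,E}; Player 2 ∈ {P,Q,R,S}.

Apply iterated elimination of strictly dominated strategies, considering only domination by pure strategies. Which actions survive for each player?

Remaining: P1:{A,B,C} P2:{P,R,S}

P1 drop D (B beats it: P:10>8 Q:6>2 R:8>0 S:6>5)
P1 drop E (C beats it: P:8>4 Q:8>5 R:10>9 S:7>0)
P2 drop Q (S beats it: A:4>3 B:4>0 C:8>1)
P1→{A,B,C} P2→{P,R,S}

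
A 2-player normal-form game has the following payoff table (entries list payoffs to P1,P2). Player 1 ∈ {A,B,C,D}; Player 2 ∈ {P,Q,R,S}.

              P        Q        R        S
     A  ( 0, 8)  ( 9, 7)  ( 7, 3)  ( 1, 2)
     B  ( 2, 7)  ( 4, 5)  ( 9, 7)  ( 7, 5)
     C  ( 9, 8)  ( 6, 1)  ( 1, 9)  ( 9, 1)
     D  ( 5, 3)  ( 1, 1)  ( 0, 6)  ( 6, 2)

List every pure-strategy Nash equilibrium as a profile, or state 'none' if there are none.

NE set: (B,R)

(A,P): not NE [P1→C gives 9>0]
(A,Q): not NE [P2→P gives 8>7]
(A,R): not NE [P1→B gives 9>7; P2→P gives 8>3]
(A,S): not NE [P1→C gives 9>1; P2→P gives 8>2]
(B,P): not NE [P1→C gives 9>2]
(B,Q): not NE [P1→A gives 9>4; P2→R gives 7>5]
(B,R): NE
(B,S): not NE [P1→C gives 9>7; P2→R gives 7>5]
(C,P): not NE [P2→R gives 9>8]
(C,Q): not NE [P1→A gives 9>6; P2→R gives 9>1]
(C,R): not NE [P1→B gives 9>1]
(C,S): not NE [P2→R gives 9>1]
(D,P): not NE [P1→C gives 9>5; P2→R gives 6>3]
(D,Q): not NE [P1→A gives 9>1; P2→R gives 6>1]
(D,R): not NE [P1→B gives 9>0]
(D,S): not NE [P1→C gives 9>6; P2→R gives 6>2]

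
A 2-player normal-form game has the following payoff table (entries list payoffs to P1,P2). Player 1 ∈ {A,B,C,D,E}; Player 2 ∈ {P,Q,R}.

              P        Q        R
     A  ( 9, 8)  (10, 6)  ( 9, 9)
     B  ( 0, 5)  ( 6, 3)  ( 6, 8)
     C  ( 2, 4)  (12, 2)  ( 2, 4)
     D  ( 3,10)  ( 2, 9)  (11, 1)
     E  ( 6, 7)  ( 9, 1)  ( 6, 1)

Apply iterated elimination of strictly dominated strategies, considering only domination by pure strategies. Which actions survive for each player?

P1 drop B (A beats it: P:9>0 Q:10>6 R:9>6)
P1 drop E (A beats it: P:9>6 Q:10>9 R:9>6)
P2 drop Q (P beats it: A:8>6 C:4>2 D:10>9)
P1 drop C (A beats it: P:9>2 R:9>2)
P1→{A,D} P2→{P,R}

IESDS → P1:{A,D} P2:{P,R}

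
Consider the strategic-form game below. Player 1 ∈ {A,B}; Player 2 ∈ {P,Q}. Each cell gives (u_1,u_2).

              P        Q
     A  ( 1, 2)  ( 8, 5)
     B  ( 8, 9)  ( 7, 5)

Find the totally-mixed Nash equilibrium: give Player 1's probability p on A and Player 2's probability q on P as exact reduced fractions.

P1 mixes 4/7 on A; P2 mixes 1/8 on P

P1 indiff ⇒ q·1+(1-q)·8 = q·8+(1-q)·7 ⇒ q(-7) = (1-q)(-1) ⇒ q = 1/8
P2 indiff ⇒ p·2+(1-p)·9 = p·5+(1-p)·5 ⇒ p(-3) = (1-p)(-4) ⇒ p = 4/7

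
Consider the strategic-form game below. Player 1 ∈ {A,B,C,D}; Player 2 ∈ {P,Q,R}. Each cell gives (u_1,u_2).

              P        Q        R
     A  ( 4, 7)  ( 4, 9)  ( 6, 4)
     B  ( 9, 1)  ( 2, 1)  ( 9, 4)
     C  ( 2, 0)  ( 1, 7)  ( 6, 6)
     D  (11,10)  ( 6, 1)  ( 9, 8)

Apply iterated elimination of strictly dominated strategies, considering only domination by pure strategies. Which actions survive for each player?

IESDS → P1:{B,D} P2:{P,R}

P1 drop A (D beats it: P:11>4 Q:6>4 R:9>6)
P1 drop C (B beats it: P:9>2 Q:2>1 R:9>6)
P2 drop Q (R beats it: B:4>1 D:8>1)
P1→{B,D} P2→{P,R}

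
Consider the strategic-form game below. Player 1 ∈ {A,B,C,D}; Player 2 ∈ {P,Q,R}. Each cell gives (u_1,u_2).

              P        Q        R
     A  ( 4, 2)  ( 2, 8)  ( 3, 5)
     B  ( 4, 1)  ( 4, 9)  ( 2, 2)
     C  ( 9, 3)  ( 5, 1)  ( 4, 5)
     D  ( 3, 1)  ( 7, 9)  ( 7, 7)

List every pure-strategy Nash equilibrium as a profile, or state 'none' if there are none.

PSNE = {(D,Q)}

(A,P): not NE [P1→C gives 9>4; P2→Q gives 8>2]
(A,Q): not NE [P1→D gives 7>2]
(A,R): not NE [P1→D gives 7>3; P2→Q gives 8>5]
(B,P): not NE [P1→C gives 9>4; P2→Q gives 9>1]
(B,Q): not NE [P1→D gives 7>4]
(B,R): not NE [P1→D gives 7>2; P2→Q gives 9>2]
(C,P): not NE [P2→R gives 5>3]
(C,Q): not NE [P1→D gives 7>5; P2→R gives 5>1]
(C,R): not NE [P1→D gives 7>4]
(D,P): not NE [P1→C gives 9>3; P2→Q gives 9>1]
(D,Q): NE
(D,R): not NE [P2→Q gives 9>7]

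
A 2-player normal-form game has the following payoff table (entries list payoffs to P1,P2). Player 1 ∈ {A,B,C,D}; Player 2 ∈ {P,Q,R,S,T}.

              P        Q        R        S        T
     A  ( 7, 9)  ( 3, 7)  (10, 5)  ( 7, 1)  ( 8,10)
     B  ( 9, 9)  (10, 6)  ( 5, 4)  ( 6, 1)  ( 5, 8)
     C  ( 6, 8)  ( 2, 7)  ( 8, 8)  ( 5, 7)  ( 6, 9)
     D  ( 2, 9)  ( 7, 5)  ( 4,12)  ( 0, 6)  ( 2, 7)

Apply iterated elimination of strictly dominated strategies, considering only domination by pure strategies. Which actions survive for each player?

IESDS → P1:{A,B} P2:{P,T}

P1 drop C (A beats it: P:7>6 Q:3>2 R:10>8 S:7>5 T:8>6)
P1 drop D (B beats it: P:9>2 Q:10>7 R:5>4 S:6>0 T:5>2)
P2 drop Q (P beats it: A:9>7 B:9>6)
P2 drop R (P beats it: A:9>5 B:9>4)
P2 drop S (P beats it: A:9>1 B:9>1)
P1→{A,B} P2→{P,T}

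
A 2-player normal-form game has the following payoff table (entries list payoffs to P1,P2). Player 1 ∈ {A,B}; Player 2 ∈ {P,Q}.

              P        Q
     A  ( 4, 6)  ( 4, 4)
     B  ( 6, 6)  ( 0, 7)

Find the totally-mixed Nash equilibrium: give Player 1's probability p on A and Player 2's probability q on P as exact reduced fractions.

(p,q) = (1/3, 2/3)

P1 indiff ⇒ q·4+(1-q)·4 = q·6+(1-q)·0 ⇒ q(-2) = (1-q)(-4) ⇒ q = 2/3
P2 indiff ⇒ p·6+(1-p)·6 = p·4+(1-p)·7 ⇒ p(2) = (1-p)(1) ⇒ p = 1/3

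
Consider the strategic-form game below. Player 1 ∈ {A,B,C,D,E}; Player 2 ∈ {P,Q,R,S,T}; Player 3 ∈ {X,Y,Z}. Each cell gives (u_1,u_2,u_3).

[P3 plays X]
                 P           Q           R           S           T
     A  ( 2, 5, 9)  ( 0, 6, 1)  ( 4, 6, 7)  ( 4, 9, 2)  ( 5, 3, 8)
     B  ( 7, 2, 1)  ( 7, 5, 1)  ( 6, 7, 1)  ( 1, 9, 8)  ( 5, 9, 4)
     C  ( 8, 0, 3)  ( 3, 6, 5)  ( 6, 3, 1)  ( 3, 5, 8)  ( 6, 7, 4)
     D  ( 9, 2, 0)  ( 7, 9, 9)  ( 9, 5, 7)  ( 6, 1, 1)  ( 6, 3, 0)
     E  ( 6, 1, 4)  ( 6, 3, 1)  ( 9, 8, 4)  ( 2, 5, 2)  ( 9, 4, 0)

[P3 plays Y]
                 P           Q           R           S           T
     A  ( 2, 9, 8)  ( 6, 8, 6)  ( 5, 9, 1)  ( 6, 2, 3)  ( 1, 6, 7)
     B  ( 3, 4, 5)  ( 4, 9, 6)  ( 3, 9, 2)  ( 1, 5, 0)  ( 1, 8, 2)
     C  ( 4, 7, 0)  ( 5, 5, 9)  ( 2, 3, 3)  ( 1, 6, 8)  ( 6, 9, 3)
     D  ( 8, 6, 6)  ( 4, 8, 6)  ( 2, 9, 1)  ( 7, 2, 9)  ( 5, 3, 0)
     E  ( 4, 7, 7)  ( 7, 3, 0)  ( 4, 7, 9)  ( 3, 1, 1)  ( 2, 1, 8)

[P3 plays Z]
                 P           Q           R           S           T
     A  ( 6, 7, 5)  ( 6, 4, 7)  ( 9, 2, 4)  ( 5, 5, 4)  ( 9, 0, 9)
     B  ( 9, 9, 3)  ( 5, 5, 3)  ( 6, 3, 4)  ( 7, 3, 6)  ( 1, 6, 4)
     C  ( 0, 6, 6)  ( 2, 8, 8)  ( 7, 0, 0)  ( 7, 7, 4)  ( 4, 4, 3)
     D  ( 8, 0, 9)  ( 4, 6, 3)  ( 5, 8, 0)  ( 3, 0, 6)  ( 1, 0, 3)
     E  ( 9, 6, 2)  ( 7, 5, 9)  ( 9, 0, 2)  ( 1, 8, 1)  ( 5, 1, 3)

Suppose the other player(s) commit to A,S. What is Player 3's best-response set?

P3 best: {Z}

u_3(X vs A,S) = 2
u_3(Y vs A,S) = 3
u_3(Z vs A,S) = 4
max payoff 4 at {Z}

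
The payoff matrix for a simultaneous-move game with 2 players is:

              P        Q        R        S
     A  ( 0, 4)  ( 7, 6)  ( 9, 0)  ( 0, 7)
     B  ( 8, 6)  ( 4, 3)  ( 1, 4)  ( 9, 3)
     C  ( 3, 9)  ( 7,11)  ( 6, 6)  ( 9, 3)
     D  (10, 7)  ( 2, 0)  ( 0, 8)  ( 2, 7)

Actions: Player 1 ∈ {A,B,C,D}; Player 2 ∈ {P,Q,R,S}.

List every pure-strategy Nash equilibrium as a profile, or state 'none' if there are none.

(A,P): not NE [P1→D gives 10>0; P2→S gives 7>4]
(A,Q): not NE [P2→S gives 7>6]
(A,R): not NE [P2→S gives 7>0]
(A,S): not NE [P1→C gives 9>0]
(B,P): not NE [P1→D gives 10>8]
(B,Q): not NE [P1→C gives 7>4; P2→P gives 6>3]
(B,R): not NE [P1→A gives 9>1; P2→P gives 6>4]
(B,S): not NE [P2→P gives 6>3]
(C,P): not NE [P1→D gives 10>3; P2→Q gives 11>9]
(C,Q): NE
(C,R): not NE [P1→A gives 9>6; P2→Q gives 11>6]
(C,S): not NE [P2→Q gives 11>3]
(D,P): not NE [P2→R gives 8>7]
(D,Q): not NE [P1→C gives 7>2; P2→R gives 8>0]
(D,R): not NE [P1→A gives 9>0]
(D,S): not NE [P1→C gives 9>2; P2→R gives 8>7]

Nash profiles: (C,Q)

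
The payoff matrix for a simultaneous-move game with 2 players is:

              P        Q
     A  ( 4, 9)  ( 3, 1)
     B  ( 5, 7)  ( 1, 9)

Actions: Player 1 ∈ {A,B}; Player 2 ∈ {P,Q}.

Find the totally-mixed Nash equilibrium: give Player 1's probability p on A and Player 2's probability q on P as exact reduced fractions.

P1 indiff ⇒ q·4+(1-q)·3 = q·5+(1-q)·1 ⇒ q(-1) = (1-q)(-2) ⇒ q = 2/3
P2 indiff ⇒ p·9+(1-p)·7 = p·1+(1-p)·9 ⇒ p(8) = (1-p)(2) ⇒ p = 1/5

P1 mixes 1/5 on A; P2 mixes 2/3 on P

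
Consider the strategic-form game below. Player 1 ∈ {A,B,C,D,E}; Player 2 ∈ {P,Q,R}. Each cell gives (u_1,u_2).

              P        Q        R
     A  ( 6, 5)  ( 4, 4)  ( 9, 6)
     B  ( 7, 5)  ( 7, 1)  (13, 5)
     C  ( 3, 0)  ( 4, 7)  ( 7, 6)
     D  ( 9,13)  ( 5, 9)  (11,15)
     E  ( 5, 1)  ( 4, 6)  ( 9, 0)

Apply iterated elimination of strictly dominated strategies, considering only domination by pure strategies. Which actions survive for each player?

P1 drop A (B beats it: P:7>6 Q:7>4 R:13>9)
P1 drop C (B beats it: P:7>3 Q:7>4 R:13>7)
P1 drop E (B beats it: P:7>5 Q:7>4 R:13>9)
P2 drop Q (P beats it: B:5>1 D:13>9)
P1→{B,D} P2→{P,R}

Remaining: P1:{B,D} P2:{P,R}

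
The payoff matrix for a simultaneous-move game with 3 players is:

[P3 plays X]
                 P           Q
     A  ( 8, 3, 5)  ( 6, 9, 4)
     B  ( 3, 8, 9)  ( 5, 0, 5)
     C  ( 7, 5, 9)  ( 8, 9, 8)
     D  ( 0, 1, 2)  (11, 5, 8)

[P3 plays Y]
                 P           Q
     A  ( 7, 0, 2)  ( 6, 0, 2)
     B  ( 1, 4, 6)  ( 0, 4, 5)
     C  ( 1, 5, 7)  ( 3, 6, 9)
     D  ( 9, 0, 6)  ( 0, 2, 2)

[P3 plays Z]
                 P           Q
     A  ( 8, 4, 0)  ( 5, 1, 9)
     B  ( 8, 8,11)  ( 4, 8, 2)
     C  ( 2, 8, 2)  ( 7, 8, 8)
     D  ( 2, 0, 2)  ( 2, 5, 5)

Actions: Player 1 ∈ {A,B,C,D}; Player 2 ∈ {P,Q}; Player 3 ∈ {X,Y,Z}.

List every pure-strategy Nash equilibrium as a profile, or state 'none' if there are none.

(A,P,X): not NE [P2→Q gives 9>3]
(A,P,Y): not NE [P1→D gives 9>7; P3→X gives 5>2]
(A,P,Z): not NE [P3→X gives 5>0]
(A,Q,X): not NE [P1→D gives 11>6; P3→Z gives 9>4]
(A,Q,Y): not NE [P3→Z gives 9>2]
(A,Q,Z): not NE [P1→C gives 7>5; P2→P gives 4>1]
(B,P,X): not NE [P1→A gives 8>3; P3→Z gives 11>9]
(B,P,Y): not NE [P1→D gives 9>1; P3→Z gives 11>6]
(B,P,Z): NE
(B,Q,X): not NE [P1→D gives 11>5; P2→P gives 8>0]
(B,Q,Y): not NE [P1→A gives 6>0]
(B,Q,Z): not NE [P1→C gives 7>4; P3→Y gives 5>2]
(C,P,X): not NE [P1→A gives 8>7; P2→Q gives 9>5]
(C,P,Y): not NE [P1→D gives 9>1; P2→Q gives 6>5; P3→X gives 9>7]
(C,P,Z): not NE [P1→B gives 8>2; P3→X gives 9>2]
(C,Q,X): not NE [P1→D gives 11>8; P3→Y gives 9>8]
(C,Q,Y): not NE [P1→A gives 6>3]
(C,Q,Z): not NE [P3→Y gives 9>8]
(D,P,X): not NE [P1→A gives 8>0; P2→Q gives 5>1; P3→Y gives 6>2]
(D,P,Y): not NE [P2→Q gives 2>0]
(D,P,Z): not NE [P1→B gives 8>2; P2→Q gives 5>0; P3→Y gives 6>2]
(D,Q,X): NE
(D,Q,Y): not NE [P1→A gives 6>0; P3→X gives 8>2]
(D,Q,Z): not NE [P1→C gives 7>2; P3→X gives 8>5]

Nash profiles: (B,P,Z), (D,Q,X)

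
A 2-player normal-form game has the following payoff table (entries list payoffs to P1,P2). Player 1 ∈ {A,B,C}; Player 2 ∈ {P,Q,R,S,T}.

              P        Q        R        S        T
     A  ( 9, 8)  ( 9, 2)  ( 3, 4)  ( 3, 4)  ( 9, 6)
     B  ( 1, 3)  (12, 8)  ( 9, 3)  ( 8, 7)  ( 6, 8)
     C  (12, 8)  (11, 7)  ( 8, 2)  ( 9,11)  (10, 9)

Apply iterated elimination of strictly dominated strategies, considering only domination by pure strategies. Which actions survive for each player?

Survivors P1:{B,C} P2:{Q,S,T}

P1 drop A (C beats it: P:12>9 Q:11>9 R:8>3 S:9>3 T:10>9)
P2 drop P (S beats it: B:7>3 C:11>8)
P2 drop R (Q beats it: B:8>3 C:7>2)
P1→{B,C} P2→{Q,S,T}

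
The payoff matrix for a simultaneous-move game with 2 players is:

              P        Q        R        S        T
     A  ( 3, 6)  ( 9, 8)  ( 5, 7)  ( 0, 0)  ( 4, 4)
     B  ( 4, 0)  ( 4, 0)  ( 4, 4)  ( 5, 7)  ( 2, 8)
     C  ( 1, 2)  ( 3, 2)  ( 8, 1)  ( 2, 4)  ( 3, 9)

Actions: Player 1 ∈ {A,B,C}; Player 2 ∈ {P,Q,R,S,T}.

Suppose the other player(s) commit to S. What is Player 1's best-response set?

u_1(A vs S) = 0
u_1(B vs S) = 5
u_1(C vs S) = 2
max payoff 5 at {B}

argmax u_1 = {B}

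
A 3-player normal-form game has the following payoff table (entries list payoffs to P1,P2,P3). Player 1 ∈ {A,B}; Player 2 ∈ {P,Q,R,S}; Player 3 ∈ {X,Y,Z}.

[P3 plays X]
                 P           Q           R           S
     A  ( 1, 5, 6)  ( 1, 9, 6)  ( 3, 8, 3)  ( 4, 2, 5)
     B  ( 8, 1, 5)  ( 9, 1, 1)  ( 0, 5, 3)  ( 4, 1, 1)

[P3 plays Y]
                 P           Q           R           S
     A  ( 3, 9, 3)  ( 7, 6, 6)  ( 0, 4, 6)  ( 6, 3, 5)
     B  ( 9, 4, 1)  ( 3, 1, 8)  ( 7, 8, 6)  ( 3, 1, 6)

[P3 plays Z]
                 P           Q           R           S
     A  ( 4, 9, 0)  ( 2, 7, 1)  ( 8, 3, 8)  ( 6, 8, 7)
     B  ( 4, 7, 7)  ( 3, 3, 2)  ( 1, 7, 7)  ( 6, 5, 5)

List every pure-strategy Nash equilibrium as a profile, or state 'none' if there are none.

NE set: (B,P,Z)

(A,P,X): not NE [P1→B gives 8>1; P2→Q gives 9>5]
(A,P,Y): not NE [P1→B gives 9>3; P3→X gives 6>3]
(A,P,Z): not NE [P3→X gives 6>0]
(A,Q,X): not NE [P1→B gives 9>1]
(A,Q,Y): not NE [P2→P gives 9>6]
(A,Q,Z): not NE [P1→B gives 3>2; P2→P gives 9>7; P3→Y gives 6>1]
(A,R,X): not NE [P2→Q gives 9>8; P3→Z gives 8>3]
(A,R,Y): not NE [P1→B gives 7>0; P2→P gives 9>4; P3→Z gives 8>6]
(A,R,Z): not NE [P2→P gives 9>3]
(A,S,X): not NE [P2→Q gives 9>2; P3→Z gives 7>5]
(A,S,Y): not NE [P2→P gives 9>3; P3→Z gives 7>5]
(A,S,Z): not NE [P2→P gives 9>8]
(B,P,X): not NE [P2→R gives 5>1; P3→Z gives 7>5]
(B,P,Y): not NE [P2→R gives 8>4; P3→Z gives 7>1]
(B,P,Z): NE
(B,Q,X): not NE [P2→R gives 5>1; P3→Y gives 8>1]
(B,Q,Y): not NE [P1→A gives 7>3; P2→R gives 8>1]
(B,Q,Z): not NE [P2→R gives 7>3; P3→Y gives 8>2]
(B,R,X): not NE [P1→A gives 3>0; P3→Z gives 7>3]
(B,R,Y): not NE [P3→Z gives 7>6]
(B,R,Z): not NE [P1→A gives 8>1]
(B,S,X): not NE [P2→R gives 5>1; P3→Y gives 6>1]
(B,S,Y): not NE [P1→A gives 6>3; P2→R gives 8>1]
(B,S,Z): not NE [P2→R gives 7>5; P3→Y gives 6>5]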